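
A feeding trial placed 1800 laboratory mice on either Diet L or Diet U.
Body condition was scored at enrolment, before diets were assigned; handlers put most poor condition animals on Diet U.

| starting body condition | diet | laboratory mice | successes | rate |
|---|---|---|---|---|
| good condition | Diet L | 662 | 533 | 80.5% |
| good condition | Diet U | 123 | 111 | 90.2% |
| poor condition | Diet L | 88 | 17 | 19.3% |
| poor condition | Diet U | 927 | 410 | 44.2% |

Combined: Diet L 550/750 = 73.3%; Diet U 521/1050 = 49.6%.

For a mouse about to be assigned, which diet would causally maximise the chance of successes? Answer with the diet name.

Diet U

Nothing the diet does changes starting body condition; the imbalance is an allocation artefact. With starting body condition also predicting the outcome, the pooled figure is confounded, and the within-stratum comparison is the causal one.
Within each level — good condition: 80.5% vs 90.2%; poor condition: 19.3% vs 44.2% — Diet U is higher every time.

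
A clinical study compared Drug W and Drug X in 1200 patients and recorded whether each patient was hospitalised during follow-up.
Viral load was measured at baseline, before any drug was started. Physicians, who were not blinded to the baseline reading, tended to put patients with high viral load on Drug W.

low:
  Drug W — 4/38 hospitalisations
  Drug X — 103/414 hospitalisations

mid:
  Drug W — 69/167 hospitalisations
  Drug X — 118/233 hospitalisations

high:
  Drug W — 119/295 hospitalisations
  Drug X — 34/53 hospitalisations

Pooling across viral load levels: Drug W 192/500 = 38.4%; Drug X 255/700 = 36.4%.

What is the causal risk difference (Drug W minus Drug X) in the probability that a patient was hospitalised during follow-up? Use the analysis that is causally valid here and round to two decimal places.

-0.15

Since viral load is a pre-existing factor (not a product of the drug) and it affects the outcome on its own, it is a confounder. The stratified rates, not the pooled rate, identify the causal effect.
Adjusting over the population distribution of viral load: 0.377·(0.105−0.249) + 0.333·(0.413−0.506) + 0.290·(0.403−0.642) = -0.154.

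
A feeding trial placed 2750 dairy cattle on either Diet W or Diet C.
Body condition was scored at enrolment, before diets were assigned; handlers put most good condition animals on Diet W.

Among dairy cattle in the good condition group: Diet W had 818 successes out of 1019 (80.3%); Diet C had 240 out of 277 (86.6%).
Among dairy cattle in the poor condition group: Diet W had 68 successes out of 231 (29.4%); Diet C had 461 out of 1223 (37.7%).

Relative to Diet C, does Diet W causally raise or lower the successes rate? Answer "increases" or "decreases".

decreases

The stratified and pooled comparisons disagree (Diet C wins within each starting body condition; Diet W wins overall), so the answer turns on the causal role of starting body condition.
The imbalance in starting body condition arose from how dairy cattle were allocated, not from anything the diet did; and starting body condition independently affects the outcome. The pooled gap is confounded — condition on starting body condition.
Within each level — good condition: 80.3% vs 86.6%; poor condition: 29.4% vs 37.7% — Diet C is higher every time.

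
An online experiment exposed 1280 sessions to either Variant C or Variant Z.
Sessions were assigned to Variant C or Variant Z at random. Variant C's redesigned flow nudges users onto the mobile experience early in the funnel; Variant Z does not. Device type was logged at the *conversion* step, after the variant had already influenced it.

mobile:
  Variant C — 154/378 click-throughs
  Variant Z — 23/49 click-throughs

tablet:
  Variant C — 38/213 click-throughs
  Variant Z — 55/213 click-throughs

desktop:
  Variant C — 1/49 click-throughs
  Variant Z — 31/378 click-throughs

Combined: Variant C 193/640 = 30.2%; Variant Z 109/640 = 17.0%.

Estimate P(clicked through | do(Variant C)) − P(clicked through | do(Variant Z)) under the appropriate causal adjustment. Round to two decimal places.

+0.13

Device type is downstream of the variant. One should not condition on a consequence of treatment, so the overall rates are the right comparison.
The causal difference is the pooled difference: 0.302 − 0.170 = +0.131.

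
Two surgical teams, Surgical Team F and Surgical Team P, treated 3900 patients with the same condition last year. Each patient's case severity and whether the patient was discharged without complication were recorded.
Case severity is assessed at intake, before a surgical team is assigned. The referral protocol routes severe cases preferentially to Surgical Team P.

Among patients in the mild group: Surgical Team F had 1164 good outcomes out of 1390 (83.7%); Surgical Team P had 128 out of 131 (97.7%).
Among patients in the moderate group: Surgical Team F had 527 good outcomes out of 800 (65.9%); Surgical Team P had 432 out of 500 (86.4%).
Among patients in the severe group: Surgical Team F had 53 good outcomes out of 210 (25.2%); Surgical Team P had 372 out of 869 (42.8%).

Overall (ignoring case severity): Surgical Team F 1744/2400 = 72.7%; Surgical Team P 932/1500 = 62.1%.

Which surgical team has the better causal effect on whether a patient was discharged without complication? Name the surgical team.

Surgical Team P is higher inside every case severity stratum but Surgical Team F is higher in aggregate. Whether to stratify depends on how case severity relates to the surgical team.
Case severity differs across surgical teams for reasons unrelated to any effect of the surgical team itself, and it separately predicts the outcome — a classic confounder. We must compare within case severity levels.
Within each level — mild: 83.7% vs 97.7%; moderate: 65.9% vs 86.4%; severe: 25.2% vs 42.8% — Surgical Team P is higher every time.

Surgical Team P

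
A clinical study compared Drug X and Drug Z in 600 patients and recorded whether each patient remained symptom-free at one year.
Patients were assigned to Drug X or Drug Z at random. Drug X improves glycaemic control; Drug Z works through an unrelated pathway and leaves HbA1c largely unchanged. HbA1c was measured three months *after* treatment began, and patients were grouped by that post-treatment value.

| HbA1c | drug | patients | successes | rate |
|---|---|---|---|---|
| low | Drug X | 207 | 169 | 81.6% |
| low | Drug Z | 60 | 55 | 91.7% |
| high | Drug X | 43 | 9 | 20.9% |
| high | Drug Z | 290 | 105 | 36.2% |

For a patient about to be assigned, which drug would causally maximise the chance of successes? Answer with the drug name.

Drug X

The stratified and pooled comparisons disagree (Drug Z wins within each HbA1c; Drug X wins overall), so the answer turns on the causal role of HbA1c.
HbA1c lies on the pathway drug → HbA1c → outcome, so adjusting for it blocks the indirect effect. For the total causal effect of drug, use the unadjusted pooled rates.
Pooled: Drug X 71.2% vs Drug Z 45.7%; Drug X is higher overall.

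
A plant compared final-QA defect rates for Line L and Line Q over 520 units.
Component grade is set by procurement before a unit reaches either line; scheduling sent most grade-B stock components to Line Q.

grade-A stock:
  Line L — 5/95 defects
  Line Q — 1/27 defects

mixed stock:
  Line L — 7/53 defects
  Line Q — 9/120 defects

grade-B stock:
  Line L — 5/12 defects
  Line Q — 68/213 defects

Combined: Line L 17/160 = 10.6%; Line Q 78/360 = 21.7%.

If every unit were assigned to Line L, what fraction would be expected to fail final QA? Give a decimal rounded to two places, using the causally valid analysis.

0.24

Within every component grade level Line Q has the lower rate, yet pooled Line L does — Simpson's reversal.
Component grade satisfies the back-door criterion: it is not a descendant of the line, and it blocks the spurious path from line to outcome. Adjusting for it (i.e., using the within-component grade rates) gives the causal effect.
Standardising Line L to the population component grade mix: 0.235·5/95 + 0.333·7/53 + 0.433·5/12 = 0.237.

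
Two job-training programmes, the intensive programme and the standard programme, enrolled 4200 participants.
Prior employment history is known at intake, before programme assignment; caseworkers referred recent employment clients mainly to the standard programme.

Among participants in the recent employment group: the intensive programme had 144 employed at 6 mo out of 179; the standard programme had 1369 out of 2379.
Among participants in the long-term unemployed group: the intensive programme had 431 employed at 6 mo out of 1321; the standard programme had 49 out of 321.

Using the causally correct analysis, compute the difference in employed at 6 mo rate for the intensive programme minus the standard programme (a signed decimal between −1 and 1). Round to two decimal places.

+0.21

Nothing the programme does changes prior employment history; the imbalance is an allocation artefact. With prior employment history also predicting the outcome, the pooled figure is confounded, and the within-stratum comparison is the causal one.
Adjusting over the population distribution of prior employment history: 0.609·(0.804−0.575) + 0.391·(0.326−0.153) = +0.207.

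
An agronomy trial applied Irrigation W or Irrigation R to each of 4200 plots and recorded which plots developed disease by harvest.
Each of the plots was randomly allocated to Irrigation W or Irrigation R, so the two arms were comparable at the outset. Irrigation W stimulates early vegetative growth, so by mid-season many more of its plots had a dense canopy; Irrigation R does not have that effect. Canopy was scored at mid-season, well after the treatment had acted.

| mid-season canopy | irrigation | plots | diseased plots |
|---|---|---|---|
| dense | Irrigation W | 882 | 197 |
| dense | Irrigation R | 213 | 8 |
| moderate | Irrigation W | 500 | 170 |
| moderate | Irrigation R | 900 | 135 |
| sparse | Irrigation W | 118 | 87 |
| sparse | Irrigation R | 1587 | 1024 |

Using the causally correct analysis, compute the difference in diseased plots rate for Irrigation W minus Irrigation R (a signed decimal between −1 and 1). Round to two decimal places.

Mid-season canopy is downstream of the irrigation. One should not condition on a consequence of treatment, so the overall rates are the right comparison.
The causal difference is the pooled difference: 0.303 − 0.432 = -0.130.

-0.13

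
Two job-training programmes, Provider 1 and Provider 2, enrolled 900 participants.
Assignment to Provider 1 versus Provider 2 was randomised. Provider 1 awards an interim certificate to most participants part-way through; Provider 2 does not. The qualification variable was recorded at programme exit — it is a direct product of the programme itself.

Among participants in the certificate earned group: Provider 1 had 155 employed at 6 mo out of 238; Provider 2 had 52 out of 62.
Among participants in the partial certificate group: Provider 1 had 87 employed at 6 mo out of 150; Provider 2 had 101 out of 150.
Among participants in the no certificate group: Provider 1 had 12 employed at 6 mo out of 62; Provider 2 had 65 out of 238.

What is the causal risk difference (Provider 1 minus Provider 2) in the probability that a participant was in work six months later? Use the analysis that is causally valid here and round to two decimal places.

+0.08

Stratifying would compare programmes among participants the programmes themselves sorted into qualification attained during the programme groups — a form of selection on an intermediate. The unconditioned pooled rates give the total causal effect.
The causal difference is the pooled difference: 0.564 − 0.484 = +0.080.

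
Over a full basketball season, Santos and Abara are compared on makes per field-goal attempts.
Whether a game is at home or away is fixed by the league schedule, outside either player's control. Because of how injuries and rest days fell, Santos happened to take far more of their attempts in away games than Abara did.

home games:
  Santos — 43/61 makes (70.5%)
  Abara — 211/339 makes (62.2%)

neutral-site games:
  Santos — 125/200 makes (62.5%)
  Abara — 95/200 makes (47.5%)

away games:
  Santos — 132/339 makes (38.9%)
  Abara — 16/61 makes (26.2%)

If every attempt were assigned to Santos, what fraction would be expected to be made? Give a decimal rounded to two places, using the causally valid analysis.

The stratified and pooled comparisons disagree (Santos wins within each game venue; Abara wins overall), so the answer turns on the causal role of game venue.
Here game venue is a common cause — it drives both which player a case falls under and the outcome. The crude comparison mixes populations; the stratum-specific rates are the causally relevant ones.
Standardising Santos to the population game venue mix: 0.333·43/61 + 0.333·125/200 + 0.333·132/339 = 0.573.

0.57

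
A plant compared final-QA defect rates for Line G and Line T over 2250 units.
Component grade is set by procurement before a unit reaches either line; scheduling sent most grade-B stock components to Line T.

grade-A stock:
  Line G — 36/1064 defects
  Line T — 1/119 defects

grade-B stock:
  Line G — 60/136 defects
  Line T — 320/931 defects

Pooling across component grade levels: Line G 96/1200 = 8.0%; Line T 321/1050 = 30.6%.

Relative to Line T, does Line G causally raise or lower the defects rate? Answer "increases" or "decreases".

increases

The stratified and pooled comparisons disagree (Line T wins within each component grade; Line G wins overall), so the answer turns on the causal role of component grade.
Nothing the line does changes component grade; the imbalance is an allocation artefact. With component grade also predicting the outcome, the pooled figure is confounded, and the within-stratum comparison is the causal one.
Within each level — grade-A stock: 3.4% vs 0.8%; grade-B stock: 44.1% vs 34.4% — Line T is lower every time.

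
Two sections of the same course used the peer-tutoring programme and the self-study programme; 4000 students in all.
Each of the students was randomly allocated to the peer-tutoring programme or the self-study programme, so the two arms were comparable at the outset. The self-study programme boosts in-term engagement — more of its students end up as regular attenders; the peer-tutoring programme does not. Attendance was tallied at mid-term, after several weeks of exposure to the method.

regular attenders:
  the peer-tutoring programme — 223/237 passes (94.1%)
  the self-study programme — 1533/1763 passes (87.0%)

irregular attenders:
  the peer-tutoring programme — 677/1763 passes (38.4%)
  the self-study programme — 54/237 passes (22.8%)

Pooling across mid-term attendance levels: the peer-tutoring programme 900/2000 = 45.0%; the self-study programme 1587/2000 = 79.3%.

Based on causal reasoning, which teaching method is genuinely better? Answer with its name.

the self-study programme

the peer-tutoring programme is higher inside every mid-term attendance stratum but the self-study programme is higher in aggregate. Whether to stratify depends on how mid-term attendance relates to the teaching method.
Stratifying would compare teaching methods among students the teaching methods themselves sorted into mid-term attendance groups — a form of selection on an intermediate. The unconditioned pooled rates give the total causal effect.
Pooled: the peer-tutoring programme 45.0% vs the self-study programme 79.3%; the self-study programme is higher overall.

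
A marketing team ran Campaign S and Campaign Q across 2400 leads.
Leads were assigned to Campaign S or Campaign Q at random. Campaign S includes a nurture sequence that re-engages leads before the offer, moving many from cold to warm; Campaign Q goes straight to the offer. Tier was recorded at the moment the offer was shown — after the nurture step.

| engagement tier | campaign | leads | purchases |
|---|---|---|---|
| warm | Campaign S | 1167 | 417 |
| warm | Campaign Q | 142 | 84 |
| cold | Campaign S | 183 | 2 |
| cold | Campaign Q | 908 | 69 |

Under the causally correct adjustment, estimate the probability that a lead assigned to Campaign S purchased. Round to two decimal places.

Because the campaign influences engagement tier, engagement tier is a post-treatment mediator, not a confounder. Stratifying on it would bias the estimate; the causal effect is the crude pooled difference.
So P(outcome | do(Campaign S)) is just the pooled rate for Campaign S: 419/1350 = 0.310.

0.31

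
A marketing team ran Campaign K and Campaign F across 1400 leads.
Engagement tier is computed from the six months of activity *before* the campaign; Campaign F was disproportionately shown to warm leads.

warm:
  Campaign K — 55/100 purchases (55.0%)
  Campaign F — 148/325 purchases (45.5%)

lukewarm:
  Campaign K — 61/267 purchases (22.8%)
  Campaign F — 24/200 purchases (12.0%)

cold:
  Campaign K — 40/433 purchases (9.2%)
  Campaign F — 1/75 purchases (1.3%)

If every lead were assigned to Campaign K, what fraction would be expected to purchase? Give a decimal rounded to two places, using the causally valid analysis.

0.28

Campaign K is higher inside every engagement tier stratum but Campaign F is higher in aggregate. Whether to stratify depends on how engagement tier relates to the campaign.
Engagement tier is set before the campaign has any effect — it is not caused by the campaign — and it independently drives the outcome. That makes it a confounder, so the causal comparison is within engagement tier levels.
Standardising Campaign K to the population engagement tier mix: 0.304·55/100 + 0.334·61/267 + 0.363·40/433 = 0.277.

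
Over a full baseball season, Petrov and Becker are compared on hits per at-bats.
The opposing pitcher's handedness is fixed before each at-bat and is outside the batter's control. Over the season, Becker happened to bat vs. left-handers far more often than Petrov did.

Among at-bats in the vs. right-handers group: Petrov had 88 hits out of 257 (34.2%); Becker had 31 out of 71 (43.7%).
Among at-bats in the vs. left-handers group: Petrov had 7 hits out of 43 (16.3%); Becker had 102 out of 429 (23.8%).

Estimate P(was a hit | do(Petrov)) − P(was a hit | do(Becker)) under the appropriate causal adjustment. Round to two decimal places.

The stratified and pooled comparisons disagree (Becker wins within each pitcher handedness; Petrov wins overall), so the answer turns on the causal role of pitcher handedness.
Pitcher handedness satisfies the back-door criterion: it is not a descendant of the player, and it blocks the spurious path from player to outcome. Adjusting for it (i.e., using the within-pitcher handedness rates) gives the causal effect.
Adjusting over the population distribution of pitcher handedness: 0.410·(0.342−0.437) + 0.590·(0.163−0.238) = -0.083.

-0.08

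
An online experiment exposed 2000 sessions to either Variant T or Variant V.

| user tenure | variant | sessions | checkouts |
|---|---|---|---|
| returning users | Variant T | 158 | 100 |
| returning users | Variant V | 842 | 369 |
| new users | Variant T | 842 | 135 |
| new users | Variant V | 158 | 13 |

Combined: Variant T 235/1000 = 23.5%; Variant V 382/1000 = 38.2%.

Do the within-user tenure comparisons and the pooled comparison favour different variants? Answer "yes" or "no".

Within each user tenure level (returning users 63.3% vs 43.8%; new users 16.0% vs 8.2%), Variant T has the higher rate every time. Pooled: 23.5% vs 38.2% — Variant V has the higher rate overall. The two comparisons disagree.

yes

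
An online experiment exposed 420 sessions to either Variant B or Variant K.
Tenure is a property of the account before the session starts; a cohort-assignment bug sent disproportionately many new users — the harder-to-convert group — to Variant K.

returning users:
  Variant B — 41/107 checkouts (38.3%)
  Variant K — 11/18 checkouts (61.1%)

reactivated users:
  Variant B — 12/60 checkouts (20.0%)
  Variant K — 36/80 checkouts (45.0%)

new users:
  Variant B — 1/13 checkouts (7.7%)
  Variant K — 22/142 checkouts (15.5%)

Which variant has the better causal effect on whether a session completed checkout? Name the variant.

Variant K

The imbalance in user tenure arose from how sessions were allocated, not from anything the variant did; and user tenure independently affects the outcome. The pooled gap is confounded — condition on user tenure.
Within each level — returning users: 38.3% vs 61.1%; reactivated users: 20.0% vs 45.0%; new users: 7.7% vs 15.5% — Variant K is higher every time.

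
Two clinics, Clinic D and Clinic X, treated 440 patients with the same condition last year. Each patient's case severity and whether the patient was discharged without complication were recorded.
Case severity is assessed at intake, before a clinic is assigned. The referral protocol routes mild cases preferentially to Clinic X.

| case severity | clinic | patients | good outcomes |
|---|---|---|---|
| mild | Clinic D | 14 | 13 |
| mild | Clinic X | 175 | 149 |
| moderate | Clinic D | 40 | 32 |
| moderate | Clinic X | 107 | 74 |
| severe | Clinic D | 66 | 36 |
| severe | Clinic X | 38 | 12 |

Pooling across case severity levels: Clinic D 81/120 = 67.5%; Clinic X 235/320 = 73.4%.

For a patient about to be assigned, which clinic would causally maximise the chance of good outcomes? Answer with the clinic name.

Nothing the clinic does changes case severity; the imbalance is an allocation artefact. With case severity also predicting the outcome, the pooled figure is confounded, and the within-stratum comparison is the causal one.
Within each level — mild: 92.9% vs 85.1%; moderate: 80.0% vs 69.2%; severe: 54.5% vs 31.6% — Clinic D is higher every time.

Clinic D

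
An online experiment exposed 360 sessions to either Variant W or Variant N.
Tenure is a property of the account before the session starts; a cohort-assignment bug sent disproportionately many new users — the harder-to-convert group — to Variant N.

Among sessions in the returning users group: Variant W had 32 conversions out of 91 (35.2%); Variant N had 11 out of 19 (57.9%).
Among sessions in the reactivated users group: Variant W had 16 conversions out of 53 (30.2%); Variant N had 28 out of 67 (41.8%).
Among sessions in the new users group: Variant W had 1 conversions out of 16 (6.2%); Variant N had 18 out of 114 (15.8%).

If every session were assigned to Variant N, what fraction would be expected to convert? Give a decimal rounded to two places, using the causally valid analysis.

0.37

Since user tenure is a pre-existing factor (not a product of the variant) and it affects the outcome on its own, it is a confounder. The stratified rates, not the pooled rate, identify the causal effect.
Standardising Variant N to the population user tenure mix: 0.306·11/19 + 0.333·28/67 + 0.361·18/114 = 0.373.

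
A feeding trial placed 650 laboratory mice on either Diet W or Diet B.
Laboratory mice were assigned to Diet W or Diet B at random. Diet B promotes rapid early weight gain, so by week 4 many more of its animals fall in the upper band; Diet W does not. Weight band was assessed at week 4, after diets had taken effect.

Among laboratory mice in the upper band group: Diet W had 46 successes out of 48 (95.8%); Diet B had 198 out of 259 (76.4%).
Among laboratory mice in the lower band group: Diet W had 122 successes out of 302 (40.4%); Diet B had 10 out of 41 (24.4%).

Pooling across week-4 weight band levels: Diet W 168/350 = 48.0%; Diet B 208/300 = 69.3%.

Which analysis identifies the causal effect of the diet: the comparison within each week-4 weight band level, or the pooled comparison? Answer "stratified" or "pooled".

pooled

Stratifying would compare diets among laboratory mice the diets themselves sorted into week-4 weight band groups — a form of selection on an intermediate. The unconditioned pooled rates give the total causal effect.
Pooled: Diet W 48.0% vs Diet B 69.3%; Diet B is higher overall.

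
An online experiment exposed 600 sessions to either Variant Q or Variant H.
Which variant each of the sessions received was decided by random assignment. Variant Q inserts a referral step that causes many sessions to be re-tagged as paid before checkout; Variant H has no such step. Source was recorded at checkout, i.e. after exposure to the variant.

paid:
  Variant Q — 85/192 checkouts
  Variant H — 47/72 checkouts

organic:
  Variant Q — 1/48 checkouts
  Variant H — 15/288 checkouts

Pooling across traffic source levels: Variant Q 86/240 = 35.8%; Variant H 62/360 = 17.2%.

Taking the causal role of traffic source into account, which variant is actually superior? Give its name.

Variant Q

Variant H is higher inside every traffic source stratum but Variant Q is higher in aggregate. Whether to stratify depends on how traffic source relates to the variant.
Traffic source here is a post-treatment variable shaped by the variant; conditioning on it would introduce bias rather than remove it. The overall comparison is the causal one.
Pooled: Variant Q 35.8% vs Variant H 17.2%; Variant Q is higher overall.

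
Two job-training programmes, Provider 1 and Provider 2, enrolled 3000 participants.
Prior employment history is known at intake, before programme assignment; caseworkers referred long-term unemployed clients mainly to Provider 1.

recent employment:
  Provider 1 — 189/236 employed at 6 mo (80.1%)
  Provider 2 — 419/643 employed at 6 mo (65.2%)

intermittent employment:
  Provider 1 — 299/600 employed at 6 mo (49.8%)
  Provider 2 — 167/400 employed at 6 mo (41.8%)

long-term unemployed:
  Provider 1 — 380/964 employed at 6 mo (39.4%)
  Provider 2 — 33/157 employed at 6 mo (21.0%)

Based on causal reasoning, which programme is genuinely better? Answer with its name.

Provider 1

The prior employment history-specific comparison favours Provider 1 throughout, but the pooled figures favour Provider 2. The question is whether to condition on prior employment history.
Here prior employment history is a common cause — it drives both which programme a case falls under and the outcome. The crude comparison mixes populations; the stratum-specific rates are the causally relevant ones.
Within each level — recent employment: 80.1% vs 65.2%; intermittent employment: 49.8% vs 41.8%; long-term unemployed: 39.4% vs 21.0% — Provider 1 is higher every time.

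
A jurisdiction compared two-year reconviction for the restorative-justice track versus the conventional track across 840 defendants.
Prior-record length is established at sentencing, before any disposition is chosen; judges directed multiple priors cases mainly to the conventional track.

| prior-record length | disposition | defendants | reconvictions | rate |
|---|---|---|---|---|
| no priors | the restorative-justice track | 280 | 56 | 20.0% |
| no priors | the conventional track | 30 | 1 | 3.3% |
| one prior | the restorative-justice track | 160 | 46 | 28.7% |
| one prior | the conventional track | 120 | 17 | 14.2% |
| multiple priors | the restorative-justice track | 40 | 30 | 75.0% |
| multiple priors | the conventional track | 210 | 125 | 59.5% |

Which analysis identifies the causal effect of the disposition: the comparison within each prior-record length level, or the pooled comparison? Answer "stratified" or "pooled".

stratified

Prior-record length satisfies the back-door criterion: it is not a descendant of the disposition, and it blocks the spurious path from disposition to outcome. Adjusting for it (i.e., using the within-prior-record length rates) gives the causal effect.
Within each level — no priors: 20.0% vs 3.3%; one prior: 28.7% vs 14.2%; multiple priors: 75.0% vs 59.5% — the conventional track is lower every time.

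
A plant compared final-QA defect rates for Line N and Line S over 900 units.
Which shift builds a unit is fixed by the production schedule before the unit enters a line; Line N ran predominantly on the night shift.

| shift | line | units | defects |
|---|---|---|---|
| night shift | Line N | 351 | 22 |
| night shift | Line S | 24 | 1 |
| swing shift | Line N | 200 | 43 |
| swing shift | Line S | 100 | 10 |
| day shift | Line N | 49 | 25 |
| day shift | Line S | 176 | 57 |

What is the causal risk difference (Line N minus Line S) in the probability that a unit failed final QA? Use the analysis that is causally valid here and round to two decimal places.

Line S is lower inside every shift stratum but Line N is lower in aggregate. Whether to stratify depends on how shift relates to the line.
Shift differs across lines for reasons unrelated to any effect of the line itself, and it separately predicts the outcome — a classic confounder. We must compare within shift levels.
Adjusting over the population distribution of shift: 0.417·(0.063−0.042) + 0.333·(0.215−0.100) + 0.250·(0.510−0.324) = +0.094.

+0.09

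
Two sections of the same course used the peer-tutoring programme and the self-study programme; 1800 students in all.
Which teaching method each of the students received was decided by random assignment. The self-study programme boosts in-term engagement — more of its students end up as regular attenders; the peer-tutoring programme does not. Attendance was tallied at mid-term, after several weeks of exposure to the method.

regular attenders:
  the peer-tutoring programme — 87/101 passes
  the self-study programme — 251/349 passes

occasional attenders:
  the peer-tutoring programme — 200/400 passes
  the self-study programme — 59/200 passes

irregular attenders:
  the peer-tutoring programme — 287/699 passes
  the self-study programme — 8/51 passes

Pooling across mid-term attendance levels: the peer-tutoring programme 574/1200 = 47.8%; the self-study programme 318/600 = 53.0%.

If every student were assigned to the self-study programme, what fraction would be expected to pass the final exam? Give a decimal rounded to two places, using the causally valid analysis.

Mid-term attendance is downstream of the teaching method. One should not condition on a consequence of treatment, so the overall rates are the right comparison.
So P(outcome | do(the self-study programme)) is just the pooled rate for the self-study programme: 318/600 = 0.530.

0.53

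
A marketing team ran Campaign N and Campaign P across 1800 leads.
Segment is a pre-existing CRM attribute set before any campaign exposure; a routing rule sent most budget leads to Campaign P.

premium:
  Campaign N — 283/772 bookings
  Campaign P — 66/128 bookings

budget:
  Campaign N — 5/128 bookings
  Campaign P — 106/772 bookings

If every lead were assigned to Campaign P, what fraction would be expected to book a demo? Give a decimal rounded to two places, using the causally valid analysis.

The stratified and pooled comparisons disagree (Campaign P wins within each customer segment; Campaign N wins overall), so the answer turns on the causal role of customer segment.
Nothing the campaign does changes customer segment; the imbalance is an allocation artefact. With customer segment also predicting the outcome, the pooled figure is confounded, and the within-stratum comparison is the causal one.
Standardising Campaign P to the population customer segment mix: 0.500·66/128 + 0.500·106/772 = 0.326.

0.33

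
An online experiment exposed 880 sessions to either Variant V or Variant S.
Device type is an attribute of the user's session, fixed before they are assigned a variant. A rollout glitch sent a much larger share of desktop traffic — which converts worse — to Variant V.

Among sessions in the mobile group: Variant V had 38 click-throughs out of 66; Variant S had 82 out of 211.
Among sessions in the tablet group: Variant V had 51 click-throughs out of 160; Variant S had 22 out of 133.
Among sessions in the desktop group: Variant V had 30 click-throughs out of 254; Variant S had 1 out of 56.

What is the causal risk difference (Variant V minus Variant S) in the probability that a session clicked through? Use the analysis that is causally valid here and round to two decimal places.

Since device type is a pre-existing factor (not a product of the variant) and it affects the outcome on its own, it is a confounder. The stratified rates, not the pooled rate, identify the causal effect.
Adjusting over the population distribution of device type: 0.315·(0.576−0.389) + 0.333·(0.319−0.165) + 0.352·(0.118−0.018) = +0.145.

+0.15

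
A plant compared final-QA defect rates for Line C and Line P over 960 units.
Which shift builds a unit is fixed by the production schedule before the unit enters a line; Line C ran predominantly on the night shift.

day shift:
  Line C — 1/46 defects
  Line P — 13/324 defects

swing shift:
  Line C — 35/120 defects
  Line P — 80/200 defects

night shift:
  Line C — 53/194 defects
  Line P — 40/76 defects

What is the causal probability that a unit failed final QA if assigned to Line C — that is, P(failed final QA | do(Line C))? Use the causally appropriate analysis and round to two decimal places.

Shift is set before the line has any effect — it is not caused by the line — and it independently drives the outcome. That makes it a confounder, so the causal comparison is within shift levels.
Standardising Line C to the population shift mix: 0.385·1/46 + 0.333·35/120 + 0.281·53/194 = 0.182.

0.18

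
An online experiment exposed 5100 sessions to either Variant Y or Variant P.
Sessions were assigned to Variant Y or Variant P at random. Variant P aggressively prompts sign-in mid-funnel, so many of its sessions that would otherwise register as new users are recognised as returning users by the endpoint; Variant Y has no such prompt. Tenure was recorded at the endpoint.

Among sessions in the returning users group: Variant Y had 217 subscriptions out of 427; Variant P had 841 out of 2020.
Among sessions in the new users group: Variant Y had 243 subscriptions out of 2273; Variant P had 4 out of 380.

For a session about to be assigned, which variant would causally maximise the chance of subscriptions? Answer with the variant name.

User tenure lies on the pathway variant → user tenure → outcome, so adjusting for it blocks the indirect effect. For the total causal effect of variant, use the unadjusted pooled rates.
Pooled: Variant Y 17.0% vs Variant P 35.2%; Variant P is higher overall.

Variant P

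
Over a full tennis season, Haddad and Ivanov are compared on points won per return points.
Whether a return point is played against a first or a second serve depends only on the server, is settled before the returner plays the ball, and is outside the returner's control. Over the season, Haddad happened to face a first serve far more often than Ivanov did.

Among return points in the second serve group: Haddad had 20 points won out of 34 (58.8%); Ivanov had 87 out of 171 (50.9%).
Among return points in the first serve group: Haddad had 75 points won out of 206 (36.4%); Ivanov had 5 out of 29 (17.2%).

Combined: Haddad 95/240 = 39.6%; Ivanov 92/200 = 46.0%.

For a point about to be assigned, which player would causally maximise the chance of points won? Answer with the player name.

The stratified and pooled comparisons disagree (Haddad wins within each serve type; Ivanov wins overall), so the answer turns on the causal role of serve type.
The imbalance in serve type arose from how return points were allocated, not from anything the player did; and serve type independently affects the outcome. The pooled gap is confounded — condition on serve type.
Within each level — second serve: 58.8% vs 50.9%; first serve: 36.4% vs 17.2% — Haddad is higher every time.

Haddad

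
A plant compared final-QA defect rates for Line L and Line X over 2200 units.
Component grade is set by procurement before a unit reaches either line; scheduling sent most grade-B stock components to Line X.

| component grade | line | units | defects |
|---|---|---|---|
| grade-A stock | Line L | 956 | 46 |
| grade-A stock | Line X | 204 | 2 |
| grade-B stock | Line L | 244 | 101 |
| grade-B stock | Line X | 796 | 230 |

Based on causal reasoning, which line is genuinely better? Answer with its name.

Here component grade is a common cause — it drives both which line a case falls under and the outcome. The crude comparison mixes populations; the stratum-specific rates are the causally relevant ones.
Within each level — grade-A stock: 4.8% vs 1.0%; grade-B stock: 41.4% vs 28.9% — Line X is lower every time.

Line X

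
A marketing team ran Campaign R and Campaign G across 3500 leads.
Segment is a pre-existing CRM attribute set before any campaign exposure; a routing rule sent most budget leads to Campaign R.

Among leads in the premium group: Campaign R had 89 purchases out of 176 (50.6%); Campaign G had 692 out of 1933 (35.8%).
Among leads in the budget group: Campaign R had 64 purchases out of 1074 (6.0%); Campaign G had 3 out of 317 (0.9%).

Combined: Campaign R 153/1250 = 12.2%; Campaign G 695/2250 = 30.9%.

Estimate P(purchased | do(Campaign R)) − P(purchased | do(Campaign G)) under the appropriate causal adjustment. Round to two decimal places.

Customer segment differs across campaigns for reasons unrelated to any effect of the campaign itself, and it separately predicts the outcome — a classic confounder. We must compare within customer segment levels.
Adjusting over the population distribution of customer segment: 0.603·(0.506−0.358) + 0.397·(0.060−0.009) = +0.109.

+0.11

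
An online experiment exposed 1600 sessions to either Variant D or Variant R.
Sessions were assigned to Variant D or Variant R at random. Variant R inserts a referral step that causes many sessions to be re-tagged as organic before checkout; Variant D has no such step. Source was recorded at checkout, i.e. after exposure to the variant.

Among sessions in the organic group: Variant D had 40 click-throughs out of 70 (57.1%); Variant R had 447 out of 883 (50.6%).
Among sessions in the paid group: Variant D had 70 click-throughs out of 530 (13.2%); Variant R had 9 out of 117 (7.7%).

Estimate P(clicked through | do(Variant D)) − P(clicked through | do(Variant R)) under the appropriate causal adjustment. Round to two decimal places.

-0.27

Traffic source is recorded after the variant and is itself shifted by it — it sits on the causal path from variant to outcome. Conditioning on a mediator would strip out part of the effect we want; the pooled comparison gives the total causal effect.
The causal difference is the pooled difference: 0.183 − 0.456 = -0.273.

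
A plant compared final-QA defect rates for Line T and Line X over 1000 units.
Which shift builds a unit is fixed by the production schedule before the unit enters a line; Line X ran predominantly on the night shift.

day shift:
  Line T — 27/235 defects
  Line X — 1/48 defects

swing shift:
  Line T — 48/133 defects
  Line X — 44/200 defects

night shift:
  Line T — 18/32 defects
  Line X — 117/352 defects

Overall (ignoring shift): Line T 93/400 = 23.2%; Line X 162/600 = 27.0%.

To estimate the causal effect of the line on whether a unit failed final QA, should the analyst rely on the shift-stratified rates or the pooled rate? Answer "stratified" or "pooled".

stratified

Nothing the line does changes shift; the imbalance is an allocation artefact. With shift also predicting the outcome, the pooled figure is confounded, and the within-stratum comparison is the causal one.
Within each level — day shift: 11.5% vs 2.1%; swing shift: 36.1% vs 22.0%; night shift: 56.2% vs 33.2% — Line X is lower every time.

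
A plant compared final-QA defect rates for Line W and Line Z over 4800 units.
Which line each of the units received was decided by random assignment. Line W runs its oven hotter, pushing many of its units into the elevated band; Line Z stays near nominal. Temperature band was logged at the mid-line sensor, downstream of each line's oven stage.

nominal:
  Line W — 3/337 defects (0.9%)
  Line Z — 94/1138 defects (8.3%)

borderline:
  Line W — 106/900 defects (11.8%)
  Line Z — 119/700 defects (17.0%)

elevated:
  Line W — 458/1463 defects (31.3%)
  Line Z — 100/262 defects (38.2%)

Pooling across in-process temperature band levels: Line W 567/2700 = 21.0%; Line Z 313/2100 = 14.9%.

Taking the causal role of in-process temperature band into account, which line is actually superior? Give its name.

Line Z

The stratified and pooled comparisons disagree (Line W wins within each in-process temperature band; Line Z wins overall), so the answer turns on the causal role of in-process temperature band.
Because the line influences in-process temperature band, in-process temperature band is a post-treatment mediator, not a confounder. Stratifying on it would bias the estimate; the causal effect is the crude pooled difference.
Pooled: Line W 21.0% vs Line Z 14.9%; Line Z is lower overall.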